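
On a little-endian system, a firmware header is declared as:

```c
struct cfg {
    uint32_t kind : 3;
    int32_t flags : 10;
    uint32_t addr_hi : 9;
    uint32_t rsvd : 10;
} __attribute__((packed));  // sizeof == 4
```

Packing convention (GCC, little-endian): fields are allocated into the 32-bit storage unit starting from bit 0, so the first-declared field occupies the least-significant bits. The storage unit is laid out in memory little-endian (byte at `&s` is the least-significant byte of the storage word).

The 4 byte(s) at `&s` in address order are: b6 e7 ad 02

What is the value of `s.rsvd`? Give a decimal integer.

[0]=0xb6 [1]=0xe7 [2]=0xad [3]=0x02 (little-endian) → word 0x02ade7b6
kind [0+:3] = (word>>0) & 0x7 = 6
flags [3+:10] = (word>>3) & 0x3ff = 246
addr_hi [13+:9] = (word>>13) & 0x1ff = 367
rsvd [22+:10] = (word>>22) & 0x3ff = 10  ←

10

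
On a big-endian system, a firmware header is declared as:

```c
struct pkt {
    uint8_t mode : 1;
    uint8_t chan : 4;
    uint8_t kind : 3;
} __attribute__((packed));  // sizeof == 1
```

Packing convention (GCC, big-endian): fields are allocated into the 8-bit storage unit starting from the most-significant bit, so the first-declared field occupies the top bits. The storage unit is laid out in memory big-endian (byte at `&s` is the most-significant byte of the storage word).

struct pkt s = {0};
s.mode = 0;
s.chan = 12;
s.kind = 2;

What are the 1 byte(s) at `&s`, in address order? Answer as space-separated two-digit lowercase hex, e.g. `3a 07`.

[7+:1] mode=0 & 0x1 = 0x0; word=0x00
[3+:4] chan=12 & 0xf = 0xc; word=0x60
[0+:3] kind=2 & 0x7 = 0x2; word=0x62
word = 0x62 → big-endian bytes:
  [0]=0x62

62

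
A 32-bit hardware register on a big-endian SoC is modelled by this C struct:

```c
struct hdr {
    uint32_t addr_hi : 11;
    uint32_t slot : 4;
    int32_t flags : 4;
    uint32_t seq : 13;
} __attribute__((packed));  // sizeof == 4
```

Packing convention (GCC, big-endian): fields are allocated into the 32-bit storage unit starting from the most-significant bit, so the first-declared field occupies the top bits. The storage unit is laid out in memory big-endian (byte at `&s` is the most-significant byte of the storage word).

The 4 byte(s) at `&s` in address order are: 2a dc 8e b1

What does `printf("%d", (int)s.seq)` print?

3761

[0]=0x2a [1]=0xdc [2]=0x8e [3]=0xb1 (big-endian) → word 0x2adc8eb1
addr_hi:11 @ bit 21 → (0x2adc8eb1>>21)&0x7ff = 0x156
slot:4 @ bit 17 → (0x2adc8eb1>>17)&0xf = 0xe
flags:4 @ bit 13 → (0x2adc8eb1>>13)&0xf = 0x4
seq:13 @ bit 0 → (0x2adc8eb1>>0)&0x1fff = 0xeb1  ←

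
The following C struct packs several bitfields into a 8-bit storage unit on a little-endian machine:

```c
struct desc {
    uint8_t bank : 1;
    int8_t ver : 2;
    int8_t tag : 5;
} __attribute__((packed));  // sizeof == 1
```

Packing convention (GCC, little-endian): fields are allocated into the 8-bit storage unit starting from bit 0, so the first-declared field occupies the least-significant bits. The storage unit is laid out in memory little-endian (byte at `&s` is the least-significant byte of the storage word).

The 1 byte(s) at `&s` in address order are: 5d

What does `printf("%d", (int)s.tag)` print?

[0]=0x5d (little-endian) → word 0x5d
bank:1 @ bit 0 → (0x5d>>0)&0x1 = 0x1
ver:2 @ bit 1 → (0x5d>>1)&0x3 = 0x2
tag:5 @ bit 3 → (0x5d>>3)&0x1f = 0xb  ←
tag signed 5b, MSB=0: value = 11

11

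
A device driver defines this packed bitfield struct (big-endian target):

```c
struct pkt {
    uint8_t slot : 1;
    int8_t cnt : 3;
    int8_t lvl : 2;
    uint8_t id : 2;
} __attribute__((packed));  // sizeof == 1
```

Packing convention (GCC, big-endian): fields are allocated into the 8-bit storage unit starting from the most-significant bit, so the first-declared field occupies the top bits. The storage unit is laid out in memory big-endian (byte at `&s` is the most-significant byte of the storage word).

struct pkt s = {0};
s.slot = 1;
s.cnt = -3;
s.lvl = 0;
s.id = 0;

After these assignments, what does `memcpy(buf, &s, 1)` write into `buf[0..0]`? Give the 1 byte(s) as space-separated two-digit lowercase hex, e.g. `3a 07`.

slot (1b) val=1 bits=0x1 at bit 7: 0x80
cnt (3b) val=-3 bits=0x5 at bit 4: 0xd0
lvl (2b) val=0 bits=0x0 at bit 2: 0xd0
id (2b) val=0 bits=0x0 at bit 0: 0xd0
word = 0xd0 → big-endian bytes:
  [0]=0xd0

d0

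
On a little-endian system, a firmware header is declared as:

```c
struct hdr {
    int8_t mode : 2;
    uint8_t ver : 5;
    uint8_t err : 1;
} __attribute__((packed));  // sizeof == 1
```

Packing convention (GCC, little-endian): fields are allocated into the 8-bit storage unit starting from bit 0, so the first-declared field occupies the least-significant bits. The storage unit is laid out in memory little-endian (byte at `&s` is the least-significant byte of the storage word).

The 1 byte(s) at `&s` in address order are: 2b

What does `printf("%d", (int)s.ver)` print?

[0]=0x2b (little-endian) → word 0x2b
mode:2 @ bit 0 → (0x2b>>0)&0x3 = 0x3
ver:5 @ bit 2 → (0x2b>>2)&0x1f = 0xa  ←
err:1 @ bit 7 → (0x2b>>7)&0x1 = 0x0

10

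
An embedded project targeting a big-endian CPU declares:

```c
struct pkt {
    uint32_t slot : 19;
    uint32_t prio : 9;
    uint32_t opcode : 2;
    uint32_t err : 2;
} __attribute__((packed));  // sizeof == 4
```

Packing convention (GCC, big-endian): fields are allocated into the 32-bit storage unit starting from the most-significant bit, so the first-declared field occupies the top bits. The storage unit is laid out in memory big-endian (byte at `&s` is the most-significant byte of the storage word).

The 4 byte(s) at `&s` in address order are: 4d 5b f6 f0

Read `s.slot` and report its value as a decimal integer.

158431

[0]=0x4d [1]=0x5b [2]=0xf6 [3]=0xf0 (big-endian) → word 0x4d5bf6f0
slot:19 @ bit 13 → (0x4d5bf6f0>>13)&0x7ffff = 0x26adf  ←
prio:9 @ bit 4 → (0x4d5bf6f0>>4)&0x1ff = 0x16f
opcode:2 @ bit 2 → (0x4d5bf6f0>>2)&0x3 = 0x0
err:2 @ bit 0 → (0x4d5bf6f0>>0)&0x3 = 0x0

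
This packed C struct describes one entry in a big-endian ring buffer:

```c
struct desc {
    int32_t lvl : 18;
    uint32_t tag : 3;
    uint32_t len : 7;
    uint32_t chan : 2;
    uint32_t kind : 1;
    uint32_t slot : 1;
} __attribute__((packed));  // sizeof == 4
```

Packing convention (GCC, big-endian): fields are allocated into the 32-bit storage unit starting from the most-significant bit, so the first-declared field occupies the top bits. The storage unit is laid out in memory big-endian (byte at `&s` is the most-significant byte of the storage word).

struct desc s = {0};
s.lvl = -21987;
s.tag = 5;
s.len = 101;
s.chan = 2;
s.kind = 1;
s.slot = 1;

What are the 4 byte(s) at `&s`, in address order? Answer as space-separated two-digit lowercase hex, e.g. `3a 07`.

lvl:18 = -21987 → 0x3aa1d << 14 → word 0xea874000
tag:3 = 5 → 0x5 << 11 → word 0xea876800
len:7 = 101 → 0x65 << 4 → word 0xea876e50
chan:2 = 2 → 0x2 << 2 → word 0xea876e58
kind:1 = 1 → 0x1 << 1 → word 0xea876e5a
slot:1 = 1 → 0x1 << 0 → word 0xea876e5b
word = 0xea876e5b → big-endian bytes:
  [0]=0xea  [1]=0x87  [2]=0x6e  [3]=0x5b

ea 87 6e 5b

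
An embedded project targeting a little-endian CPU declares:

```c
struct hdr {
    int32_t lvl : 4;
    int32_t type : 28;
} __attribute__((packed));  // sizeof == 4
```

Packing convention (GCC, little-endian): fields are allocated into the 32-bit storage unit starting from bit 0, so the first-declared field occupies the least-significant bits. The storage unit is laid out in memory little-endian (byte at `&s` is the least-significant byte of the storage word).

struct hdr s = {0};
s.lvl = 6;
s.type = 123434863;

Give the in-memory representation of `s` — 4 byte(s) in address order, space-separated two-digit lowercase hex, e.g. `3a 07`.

f6 76 b7 75

lvl (4b) val=6 bits=0x6 at bit 0: 0x00000006
type (28b) val=123434863 bits=0x75b776f at bit 4: 0x75b776f6
word = 0x75b776f6 → little-endian bytes:
  [0]=0xf6  [1]=0x76  [2]=0xb7  [3]=0x75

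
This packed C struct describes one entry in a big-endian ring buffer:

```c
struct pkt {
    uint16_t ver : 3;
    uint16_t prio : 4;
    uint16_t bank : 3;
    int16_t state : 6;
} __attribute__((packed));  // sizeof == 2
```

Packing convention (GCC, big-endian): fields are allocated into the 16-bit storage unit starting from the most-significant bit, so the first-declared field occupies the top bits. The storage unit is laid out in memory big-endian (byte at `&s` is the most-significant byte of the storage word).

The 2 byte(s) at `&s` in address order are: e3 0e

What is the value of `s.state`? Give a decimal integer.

[0]=0xe3 [1]=0x0e (big-endian) → word 0xe30e
ver:3 @ bit 13 → (0xe30e>>13)&0x7 = 0x7
prio:4 @ bit 9 → (0xe30e>>9)&0xf = 0x1
bank:3 @ bit 6 → (0xe30e>>6)&0x7 = 0x4
state:6 @ bit 0 → (0xe30e>>0)&0x3f = 0xe  ←
state signed 6b, MSB=0: value = 14

14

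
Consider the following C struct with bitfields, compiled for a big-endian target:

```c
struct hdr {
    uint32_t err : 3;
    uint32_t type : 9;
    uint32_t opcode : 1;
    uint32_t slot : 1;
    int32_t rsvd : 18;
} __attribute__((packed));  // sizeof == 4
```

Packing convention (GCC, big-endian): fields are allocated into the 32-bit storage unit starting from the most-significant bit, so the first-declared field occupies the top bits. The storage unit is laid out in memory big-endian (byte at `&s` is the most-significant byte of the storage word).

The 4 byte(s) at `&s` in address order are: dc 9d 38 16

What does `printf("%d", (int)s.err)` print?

[0]=0xdc [1]=0x9d [2]=0x38 [3]=0x16 (big-endian) → word 0xdc9d3816
err [29+:3] = (word>>29) & 0x7 = 6  ←
type [20+:9] = (word>>20) & 0x1ff = 457
opcode [19+:1] = (word>>19) & 0x1 = 1
slot [18+:1] = (word>>18) & 0x1 = 1
rsvd [0+:18] = (word>>0) & 0x3ffff = 79894

6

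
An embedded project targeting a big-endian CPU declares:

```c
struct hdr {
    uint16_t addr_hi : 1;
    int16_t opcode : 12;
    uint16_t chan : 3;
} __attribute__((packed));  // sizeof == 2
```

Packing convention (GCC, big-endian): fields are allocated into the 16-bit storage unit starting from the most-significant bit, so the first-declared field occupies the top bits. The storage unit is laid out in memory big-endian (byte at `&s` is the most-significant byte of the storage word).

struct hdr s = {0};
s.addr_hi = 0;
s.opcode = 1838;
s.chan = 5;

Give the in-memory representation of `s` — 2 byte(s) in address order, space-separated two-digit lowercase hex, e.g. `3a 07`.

addr_hi (1b) val=0 bits=0x0 at bit 15: 0x0000
opcode (12b) val=1838 bits=0x72e at bit 3: 0x3970
chan (3b) val=5 bits=0x5 at bit 0: 0x3975
word = 0x3975 → big-endian bytes:
  [0]=0x39  [1]=0x75

39 75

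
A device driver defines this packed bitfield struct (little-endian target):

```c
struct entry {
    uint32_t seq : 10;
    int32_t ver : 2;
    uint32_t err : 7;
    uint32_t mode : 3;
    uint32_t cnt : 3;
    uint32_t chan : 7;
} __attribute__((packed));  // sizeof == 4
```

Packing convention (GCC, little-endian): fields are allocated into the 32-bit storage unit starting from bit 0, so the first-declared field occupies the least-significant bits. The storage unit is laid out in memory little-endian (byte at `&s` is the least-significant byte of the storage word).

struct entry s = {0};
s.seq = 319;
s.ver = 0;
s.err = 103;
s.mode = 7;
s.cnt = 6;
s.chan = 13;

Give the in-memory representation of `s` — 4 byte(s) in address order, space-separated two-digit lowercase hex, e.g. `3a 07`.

seq (10b) val=319 bits=0x13f at bit 0: 0x0000013f
ver (2b) val=0 bits=0x0 at bit 10: 0x0000013f
err (7b) val=103 bits=0x67 at bit 12: 0x0006713f
mode (3b) val=7 bits=0x7 at bit 19: 0x003e713f
cnt (3b) val=6 bits=0x6 at bit 22: 0x01be713f
chan (7b) val=13 bits=0xd at bit 25: 0x1bbe713f
word = 0x1bbe713f → little-endian bytes:
  [0]=0x3f  [1]=0x71  [2]=0xbe  [3]=0x1b

3f 71 be 1b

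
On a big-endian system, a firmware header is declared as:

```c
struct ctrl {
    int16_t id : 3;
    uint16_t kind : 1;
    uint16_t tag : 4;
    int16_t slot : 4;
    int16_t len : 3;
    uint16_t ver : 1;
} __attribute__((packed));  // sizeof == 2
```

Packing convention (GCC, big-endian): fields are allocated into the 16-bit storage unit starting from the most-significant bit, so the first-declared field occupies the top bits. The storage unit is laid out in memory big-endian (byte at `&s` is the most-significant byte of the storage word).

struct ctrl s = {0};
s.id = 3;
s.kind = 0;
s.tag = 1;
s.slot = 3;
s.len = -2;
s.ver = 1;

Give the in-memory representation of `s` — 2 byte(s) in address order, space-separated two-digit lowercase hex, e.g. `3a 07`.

61 3d

[13+:3] id=3 & 0x7 = 0x3; word=0x6000
[12+:1] kind=0 & 0x1 = 0x0; word=0x6000
[8+:4] tag=1 & 0xf = 0x1; word=0x6100
[4+:4] slot=3 & 0xf = 0x3; word=0x6130
[1+:3] len=-2 & 0x7 = 0x6; word=0x613c
[0+:1] ver=1 & 0x1 = 0x1; word=0x613d
word = 0x613d → big-endian bytes:
  [0]=0x61  [1]=0x3d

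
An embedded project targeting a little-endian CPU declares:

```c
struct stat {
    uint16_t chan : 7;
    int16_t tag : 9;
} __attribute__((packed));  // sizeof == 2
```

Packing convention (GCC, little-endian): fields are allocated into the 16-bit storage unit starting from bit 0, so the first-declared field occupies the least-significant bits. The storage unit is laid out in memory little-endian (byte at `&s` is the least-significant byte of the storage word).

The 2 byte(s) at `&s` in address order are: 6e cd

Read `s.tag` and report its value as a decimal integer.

[0]=0x6e [1]=0xcd (little-endian) → word 0xcd6e
chan [0+:7] = (word>>0) & 0x7f = 110
tag [7+:9] = (word>>7) & 0x1ff = 410  ←
tag signed 9b, MSB=1: 410 - 512 = -102

-102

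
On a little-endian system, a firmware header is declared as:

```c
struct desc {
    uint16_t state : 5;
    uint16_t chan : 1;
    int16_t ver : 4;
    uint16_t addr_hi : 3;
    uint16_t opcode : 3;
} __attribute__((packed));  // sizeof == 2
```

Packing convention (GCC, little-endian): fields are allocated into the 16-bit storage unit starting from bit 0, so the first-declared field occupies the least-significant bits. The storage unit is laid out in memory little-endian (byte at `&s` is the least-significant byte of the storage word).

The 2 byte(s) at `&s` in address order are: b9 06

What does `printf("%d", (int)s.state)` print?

25

[0]=0xb9 [1]=0x06 (little-endian) → word 0x06b9
state [0+:5] = (word>>0) & 0x1f = 25  ←
chan [5+:1] = (word>>5) & 0x1 = 1
ver [6+:4] = (word>>6) & 0xf = 10
addr_hi [10+:3] = (word>>10) & 0x7 = 1
opcode [13+:3] = (word>>13) & 0x7 = 0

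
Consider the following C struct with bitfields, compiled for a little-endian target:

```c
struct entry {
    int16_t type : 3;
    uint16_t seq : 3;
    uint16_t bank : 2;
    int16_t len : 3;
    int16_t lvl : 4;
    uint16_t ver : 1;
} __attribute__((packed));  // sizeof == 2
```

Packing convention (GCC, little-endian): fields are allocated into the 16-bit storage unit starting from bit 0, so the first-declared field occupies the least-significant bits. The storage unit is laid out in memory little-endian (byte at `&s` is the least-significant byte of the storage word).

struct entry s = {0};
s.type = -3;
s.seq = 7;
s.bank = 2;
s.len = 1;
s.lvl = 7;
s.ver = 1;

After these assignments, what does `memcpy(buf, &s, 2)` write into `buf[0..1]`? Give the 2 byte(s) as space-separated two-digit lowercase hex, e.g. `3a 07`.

[0+:3] type=-3 & 0x7 = 0x5; word=0x0005
[3+:3] seq=7 & 0x7 = 0x7; word=0x003d
[6+:2] bank=2 & 0x3 = 0x2; word=0x00bd
[8+:3] len=1 & 0x7 = 0x1; word=0x01bd
[11+:4] lvl=7 & 0xf = 0x7; word=0x39bd
[15+:1] ver=1 & 0x1 = 0x1; word=0xb9bd
word = 0xb9bd → little-endian bytes:
  [0]=0xbd  [1]=0xb9

bd b9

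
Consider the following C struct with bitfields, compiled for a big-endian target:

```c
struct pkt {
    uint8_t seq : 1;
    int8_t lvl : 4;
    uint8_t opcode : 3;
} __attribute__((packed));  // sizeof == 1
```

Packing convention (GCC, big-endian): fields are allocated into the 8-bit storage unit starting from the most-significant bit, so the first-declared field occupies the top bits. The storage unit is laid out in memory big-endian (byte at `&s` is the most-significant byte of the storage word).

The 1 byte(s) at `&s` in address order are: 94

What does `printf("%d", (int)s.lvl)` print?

[0]=0x94 (big-endian) → word 0x94
seq [7+:1] = (word>>7) & 0x1 = 1
lvl [3+:4] = (word>>3) & 0xf = 2  ←
opcode [0+:3] = (word>>0) & 0x7 = 4
lvl signed 4b, MSB=0: value = 2

2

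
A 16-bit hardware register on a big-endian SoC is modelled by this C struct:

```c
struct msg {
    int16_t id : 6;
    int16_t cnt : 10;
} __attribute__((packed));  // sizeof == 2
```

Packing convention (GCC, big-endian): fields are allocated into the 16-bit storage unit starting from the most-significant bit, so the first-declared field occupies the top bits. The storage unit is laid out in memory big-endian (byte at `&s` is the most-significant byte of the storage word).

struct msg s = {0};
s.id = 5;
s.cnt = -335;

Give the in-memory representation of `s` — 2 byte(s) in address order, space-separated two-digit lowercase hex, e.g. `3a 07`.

16 b1

[10+:6] id=5 & 0x3f = 0x5; word=0x1400
[0+:10] cnt=-335 & 0x3ff = 0x2b1; word=0x16b1
word = 0x16b1 → big-endian bytes:
  [0]=0x16  [1]=0xb1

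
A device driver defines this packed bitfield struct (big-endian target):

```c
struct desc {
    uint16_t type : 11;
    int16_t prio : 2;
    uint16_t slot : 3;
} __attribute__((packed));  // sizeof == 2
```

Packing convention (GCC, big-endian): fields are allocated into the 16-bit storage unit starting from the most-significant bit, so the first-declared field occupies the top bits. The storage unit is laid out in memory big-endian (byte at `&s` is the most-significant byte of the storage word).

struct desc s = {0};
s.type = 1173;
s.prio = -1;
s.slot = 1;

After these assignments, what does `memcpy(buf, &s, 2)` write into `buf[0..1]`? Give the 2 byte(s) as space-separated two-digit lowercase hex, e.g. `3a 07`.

92 b9

[5+:11] type=1173 & 0x7ff = 0x495; word=0x92a0
[3+:2] prio=-1 & 0x3 = 0x3; word=0x92b8
[0+:3] slot=1 & 0x7 = 0x1; word=0x92b9
word = 0x92b9 → big-endian bytes:
  [0]=0x92  [1]=0xb9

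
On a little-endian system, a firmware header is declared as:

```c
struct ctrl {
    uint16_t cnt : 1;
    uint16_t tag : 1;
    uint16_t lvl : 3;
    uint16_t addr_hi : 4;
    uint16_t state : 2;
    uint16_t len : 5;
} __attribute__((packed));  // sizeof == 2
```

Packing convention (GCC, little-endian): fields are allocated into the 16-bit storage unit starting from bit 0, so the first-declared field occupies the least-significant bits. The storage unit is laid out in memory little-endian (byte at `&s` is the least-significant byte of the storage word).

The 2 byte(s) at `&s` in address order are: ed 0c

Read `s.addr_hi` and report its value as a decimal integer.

[0]=0xed [1]=0x0c (little-endian) → word 0x0ced
cnt:1 @ bit 0 → (0x0ced>>0)&0x1 = 0x1
tag:1 @ bit 1 → (0x0ced>>1)&0x1 = 0x0
lvl:3 @ bit 2 → (0x0ced>>2)&0x7 = 0x3
addr_hi:4 @ bit 5 → (0x0ced>>5)&0xf = 0x7  ←
state:2 @ bit 9 → (0x0ced>>9)&0x3 = 0x2
len:5 @ bit 11 → (0x0ced>>11)&0x1f = 0x1

7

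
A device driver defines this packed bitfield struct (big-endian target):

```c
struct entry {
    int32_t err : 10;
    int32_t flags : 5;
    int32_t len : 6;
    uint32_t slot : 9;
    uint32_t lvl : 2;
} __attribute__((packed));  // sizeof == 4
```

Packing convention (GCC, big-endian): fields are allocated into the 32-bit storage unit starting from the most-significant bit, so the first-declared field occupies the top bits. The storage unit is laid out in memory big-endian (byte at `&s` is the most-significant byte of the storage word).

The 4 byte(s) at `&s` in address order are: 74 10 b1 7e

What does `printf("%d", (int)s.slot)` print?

[0]=0x74 [1]=0x10 [2]=0xb1 [3]=0x7e (big-endian) → word 0x7410b17e
err [22+:10] = (word>>22) & 0x3ff = 464
flags [17+:5] = (word>>17) & 0x1f = 8
len [11+:6] = (word>>11) & 0x3f = 22
slot [2+:9] = (word>>2) & 0x1ff = 95  ←
lvl [0+:2] = (word>>0) & 0x3 = 2

95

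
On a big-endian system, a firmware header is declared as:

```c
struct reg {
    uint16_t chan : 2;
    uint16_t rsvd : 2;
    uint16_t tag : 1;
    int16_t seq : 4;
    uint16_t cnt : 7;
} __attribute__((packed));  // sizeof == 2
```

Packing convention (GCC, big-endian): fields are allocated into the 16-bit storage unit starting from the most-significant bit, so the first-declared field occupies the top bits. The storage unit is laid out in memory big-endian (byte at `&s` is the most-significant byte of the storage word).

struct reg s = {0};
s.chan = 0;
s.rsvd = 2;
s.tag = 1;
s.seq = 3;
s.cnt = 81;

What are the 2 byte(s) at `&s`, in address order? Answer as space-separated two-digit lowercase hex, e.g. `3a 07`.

[14+:2] chan=0 & 0x3 = 0x0; word=0x0000
[12+:2] rsvd=2 & 0x3 = 0x2; word=0x2000
[11+:1] tag=1 & 0x1 = 0x1; word=0x2800
[7+:4] seq=3 & 0xf = 0x3; word=0x2980
[0+:7] cnt=81 & 0x7f = 0x51; word=0x29d1
word = 0x29d1 → big-endian bytes:
  [0]=0x29  [1]=0xd1

29 d1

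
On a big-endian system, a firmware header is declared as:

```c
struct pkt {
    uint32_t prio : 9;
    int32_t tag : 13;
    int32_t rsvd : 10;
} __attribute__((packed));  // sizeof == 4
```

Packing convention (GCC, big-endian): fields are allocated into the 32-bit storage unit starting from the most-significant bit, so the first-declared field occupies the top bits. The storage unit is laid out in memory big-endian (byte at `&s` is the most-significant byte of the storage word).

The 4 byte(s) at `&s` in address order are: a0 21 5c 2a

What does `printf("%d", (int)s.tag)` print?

2135

[0]=0xa0 [1]=0x21 [2]=0x5c [3]=0x2a (big-endian) → word 0xa0215c2a
prio [23+:9] = (word>>23) & 0x1ff = 320
tag [10+:13] = (word>>10) & 0x1fff = 2135  ←
rsvd [0+:10] = (word>>0) & 0x3ff = 42
tag signed 13b, MSB=0: value = 2135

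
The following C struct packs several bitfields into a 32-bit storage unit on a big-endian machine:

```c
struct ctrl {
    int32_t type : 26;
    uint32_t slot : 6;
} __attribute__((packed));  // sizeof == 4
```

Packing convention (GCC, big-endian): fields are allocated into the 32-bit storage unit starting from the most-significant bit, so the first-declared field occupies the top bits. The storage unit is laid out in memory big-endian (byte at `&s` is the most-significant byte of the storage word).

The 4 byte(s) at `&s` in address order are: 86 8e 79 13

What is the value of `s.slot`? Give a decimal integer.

[0]=0x86 [1]=0x8e [2]=0x79 [3]=0x13 (big-endian) → word 0x868e7913
type:26 @ bit 6 → (0x868e7913>>6)&0x3ffffff = 0x21a39e4
slot:6 @ bit 0 → (0x868e7913>>0)&0x3f = 0x13  ←

19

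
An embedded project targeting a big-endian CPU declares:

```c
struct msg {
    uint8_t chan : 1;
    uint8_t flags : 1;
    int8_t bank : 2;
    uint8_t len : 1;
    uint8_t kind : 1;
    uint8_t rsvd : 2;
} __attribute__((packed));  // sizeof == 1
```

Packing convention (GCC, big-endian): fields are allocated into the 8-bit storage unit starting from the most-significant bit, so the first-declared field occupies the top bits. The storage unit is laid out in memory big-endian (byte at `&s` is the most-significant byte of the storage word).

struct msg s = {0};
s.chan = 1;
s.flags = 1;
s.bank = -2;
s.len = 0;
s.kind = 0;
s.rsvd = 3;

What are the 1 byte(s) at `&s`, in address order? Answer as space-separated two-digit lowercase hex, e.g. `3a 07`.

e3

[7+:1] chan=1 & 0x1 = 0x1; word=0x80
[6+:1] flags=1 & 0x1 = 0x1; word=0xc0
[4+:2] bank=-2 & 0x3 = 0x2; word=0xe0
[3+:1] len=0 & 0x1 = 0x0; word=0xe0
[2+:1] kind=0 & 0x1 = 0x0; word=0xe0
[0+:2] rsvd=3 & 0x3 = 0x3; word=0xe3
word = 0xe3 → big-endian bytes:
  [0]=0xe3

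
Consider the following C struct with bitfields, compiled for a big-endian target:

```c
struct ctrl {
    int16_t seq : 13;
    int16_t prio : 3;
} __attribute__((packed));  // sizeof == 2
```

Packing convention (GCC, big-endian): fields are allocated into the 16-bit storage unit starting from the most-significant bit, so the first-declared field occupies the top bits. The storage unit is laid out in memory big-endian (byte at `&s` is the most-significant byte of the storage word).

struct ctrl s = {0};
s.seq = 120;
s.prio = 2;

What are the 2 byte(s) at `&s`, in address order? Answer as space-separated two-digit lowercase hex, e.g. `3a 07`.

03 c2

seq:13 = 120 → 0x78 << 3 → word 0x03c0
prio:3 = 2 → 0x2 << 0 → word 0x03c2
word = 0x03c2 → big-endian bytes:
  [0]=0x03  [1]=0xc2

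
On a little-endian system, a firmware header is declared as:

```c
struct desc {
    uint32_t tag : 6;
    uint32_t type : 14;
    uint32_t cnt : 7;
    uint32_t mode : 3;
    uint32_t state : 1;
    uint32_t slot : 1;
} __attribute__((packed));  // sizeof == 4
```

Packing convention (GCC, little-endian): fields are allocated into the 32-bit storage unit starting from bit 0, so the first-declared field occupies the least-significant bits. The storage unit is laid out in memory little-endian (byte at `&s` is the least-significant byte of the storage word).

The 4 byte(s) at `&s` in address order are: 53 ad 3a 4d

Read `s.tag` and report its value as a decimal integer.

19

[0]=0x53 [1]=0xad [2]=0x3a [3]=0x4d (little-endian) → word 0x4d3aad53
tag [0+:6] = (word>>0) & 0x3f = 19  ←
type [6+:14] = (word>>6) & 0x3fff = 10933
cnt [20+:7] = (word>>20) & 0x7f = 83
mode [27+:3] = (word>>27) & 0x7 = 1
state [30+:1] = (word>>30) & 0x1 = 1
slot [31+:1] = (word>>31) & 0x1 = 0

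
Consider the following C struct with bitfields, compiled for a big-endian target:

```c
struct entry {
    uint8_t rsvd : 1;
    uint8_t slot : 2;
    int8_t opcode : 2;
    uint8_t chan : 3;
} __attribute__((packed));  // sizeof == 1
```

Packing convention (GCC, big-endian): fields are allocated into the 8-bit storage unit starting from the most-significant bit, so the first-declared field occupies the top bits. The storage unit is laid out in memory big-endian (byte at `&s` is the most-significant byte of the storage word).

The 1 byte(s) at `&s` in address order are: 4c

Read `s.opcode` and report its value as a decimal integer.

1

[0]=0x4c (big-endian) → word 0x4c
rsvd [7+:1] = (word>>7) & 0x1 = 0
slot [5+:2] = (word>>5) & 0x3 = 2
opcode [3+:2] = (word>>3) & 0x3 = 1  ←
chan [0+:3] = (word>>0) & 0x7 = 4
opcode signed 2b, MSB=0: value = 1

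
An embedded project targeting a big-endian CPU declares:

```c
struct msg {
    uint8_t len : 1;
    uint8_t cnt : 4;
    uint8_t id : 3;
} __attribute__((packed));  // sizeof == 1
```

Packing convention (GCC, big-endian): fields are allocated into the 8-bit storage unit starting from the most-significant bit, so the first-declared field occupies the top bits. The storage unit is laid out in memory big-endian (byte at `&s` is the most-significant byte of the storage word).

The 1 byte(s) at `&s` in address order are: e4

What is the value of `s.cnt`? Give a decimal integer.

12

[0]=0xe4 (big-endian) → word 0xe4
len [7+:1] = (word>>7) & 0x1 = 1
cnt [3+:4] = (word>>3) & 0xf = 12  ←
id [0+:3] = (word>>0) & 0x7 = 4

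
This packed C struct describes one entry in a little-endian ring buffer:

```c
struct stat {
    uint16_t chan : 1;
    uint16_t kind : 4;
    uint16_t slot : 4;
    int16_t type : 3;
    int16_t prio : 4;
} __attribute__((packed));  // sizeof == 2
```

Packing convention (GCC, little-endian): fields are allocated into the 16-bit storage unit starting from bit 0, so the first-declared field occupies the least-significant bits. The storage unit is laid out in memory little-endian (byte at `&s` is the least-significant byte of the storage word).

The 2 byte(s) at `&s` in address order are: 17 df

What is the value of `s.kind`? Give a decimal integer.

11

[0]=0x17 [1]=0xdf (little-endian) → word 0xdf17
chan:1 @ bit 0 → (0xdf17>>0)&0x1 = 0x1
kind:4 @ bit 1 → (0xdf17>>1)&0xf = 0xb  ←
slot:4 @ bit 5 → (0xdf17>>5)&0xf = 0x8
type:3 @ bit 9 → (0xdf17>>9)&0x7 = 0x7
prio:4 @ bit 12 → (0xdf17>>12)&0xf = 0xd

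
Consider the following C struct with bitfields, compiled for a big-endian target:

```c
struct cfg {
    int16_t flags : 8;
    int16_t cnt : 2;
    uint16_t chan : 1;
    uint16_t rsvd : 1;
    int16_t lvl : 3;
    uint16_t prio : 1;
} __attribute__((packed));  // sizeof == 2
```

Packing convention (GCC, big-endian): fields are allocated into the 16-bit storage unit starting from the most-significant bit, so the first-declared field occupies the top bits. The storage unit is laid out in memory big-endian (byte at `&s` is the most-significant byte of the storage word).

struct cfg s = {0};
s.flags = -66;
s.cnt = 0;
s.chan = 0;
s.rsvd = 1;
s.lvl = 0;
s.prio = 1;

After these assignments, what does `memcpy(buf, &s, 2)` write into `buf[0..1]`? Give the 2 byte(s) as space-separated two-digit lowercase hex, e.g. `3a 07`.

flags:8 = -66 → 0xbe << 8 → word 0xbe00
cnt:2 = 0 → 0x0 << 6 → word 0xbe00
chan:1 = 0 → 0x0 << 5 → word 0xbe00
rsvd:1 = 1 → 0x1 << 4 → word 0xbe10
lvl:3 = 0 → 0x0 << 1 → word 0xbe10
prio:1 = 1 → 0x1 << 0 → word 0xbe11
word = 0xbe11 → big-endian bytes:
  [0]=0xbe  [1]=0x11

be 11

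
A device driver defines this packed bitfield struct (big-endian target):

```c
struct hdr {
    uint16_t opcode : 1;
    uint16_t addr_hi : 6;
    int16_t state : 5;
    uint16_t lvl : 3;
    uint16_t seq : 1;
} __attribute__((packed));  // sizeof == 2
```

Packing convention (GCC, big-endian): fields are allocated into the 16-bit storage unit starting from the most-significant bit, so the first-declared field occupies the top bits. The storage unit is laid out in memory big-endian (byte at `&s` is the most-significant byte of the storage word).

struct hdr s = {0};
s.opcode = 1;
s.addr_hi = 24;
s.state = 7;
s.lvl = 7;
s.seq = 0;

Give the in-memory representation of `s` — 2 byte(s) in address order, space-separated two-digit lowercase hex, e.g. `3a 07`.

opcode:1 = 1 → 0x1 << 15 → word 0x8000
addr_hi:6 = 24 → 0x18 << 9 → word 0xb000
state:5 = 7 → 0x7 << 4 → word 0xb070
lvl:3 = 7 → 0x7 << 1 → word 0xb07e
seq:1 = 0 → 0x0 << 0 → word 0xb07e
word = 0xb07e → big-endian bytes:
  [0]=0xb0  [1]=0x7e

b0 7e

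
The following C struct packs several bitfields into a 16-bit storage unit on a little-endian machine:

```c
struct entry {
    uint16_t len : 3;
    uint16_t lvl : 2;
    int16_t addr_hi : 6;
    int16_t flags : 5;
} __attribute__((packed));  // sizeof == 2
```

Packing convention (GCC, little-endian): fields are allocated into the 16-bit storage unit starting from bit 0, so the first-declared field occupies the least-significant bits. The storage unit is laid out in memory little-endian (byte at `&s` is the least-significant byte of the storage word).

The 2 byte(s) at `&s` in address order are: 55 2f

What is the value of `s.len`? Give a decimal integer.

5

[0]=0x55 [1]=0x2f (little-endian) → word 0x2f55
len [0+:3] = (word>>0) & 0x7 = 5  ←
lvl [3+:2] = (word>>3) & 0x3 = 2
addr_hi [5+:6] = (word>>5) & 0x3f = 58
flags [11+:5] = (word>>11) & 0x1f = 5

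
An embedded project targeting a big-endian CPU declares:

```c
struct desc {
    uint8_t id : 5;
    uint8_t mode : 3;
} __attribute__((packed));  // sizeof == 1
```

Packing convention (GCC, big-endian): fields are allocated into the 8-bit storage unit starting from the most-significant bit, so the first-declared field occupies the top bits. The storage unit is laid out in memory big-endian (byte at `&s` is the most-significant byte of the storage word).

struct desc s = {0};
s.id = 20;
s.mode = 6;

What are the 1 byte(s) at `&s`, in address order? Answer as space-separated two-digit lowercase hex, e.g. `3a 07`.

id:5 = 20 → 0x14 << 3 → word 0xa0
mode:3 = 6 → 0x6 << 0 → word 0xa6
word = 0xa6 → big-endian bytes:
  [0]=0xa6

a6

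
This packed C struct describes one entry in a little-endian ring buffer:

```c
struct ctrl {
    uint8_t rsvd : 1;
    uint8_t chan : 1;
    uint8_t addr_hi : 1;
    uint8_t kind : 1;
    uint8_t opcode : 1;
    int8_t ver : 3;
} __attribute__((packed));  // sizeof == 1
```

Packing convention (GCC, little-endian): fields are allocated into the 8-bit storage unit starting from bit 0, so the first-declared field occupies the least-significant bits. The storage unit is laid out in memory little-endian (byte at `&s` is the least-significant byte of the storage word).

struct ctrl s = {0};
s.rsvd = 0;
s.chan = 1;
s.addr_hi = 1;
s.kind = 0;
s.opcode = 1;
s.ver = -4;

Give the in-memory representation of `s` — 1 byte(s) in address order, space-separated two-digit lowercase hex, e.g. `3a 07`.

rsvd (1b) val=0 bits=0x0 at bit 0: 0x00
chan (1b) val=1 bits=0x1 at bit 1: 0x02
addr_hi (1b) val=1 bits=0x1 at bit 2: 0x06
kind (1b) val=0 bits=0x0 at bit 3: 0x06
opcode (1b) val=1 bits=0x1 at bit 4: 0x16
ver (3b) val=-4 bits=0x4 at bit 5: 0x96
word = 0x96 → little-endian bytes:
  [0]=0x96

96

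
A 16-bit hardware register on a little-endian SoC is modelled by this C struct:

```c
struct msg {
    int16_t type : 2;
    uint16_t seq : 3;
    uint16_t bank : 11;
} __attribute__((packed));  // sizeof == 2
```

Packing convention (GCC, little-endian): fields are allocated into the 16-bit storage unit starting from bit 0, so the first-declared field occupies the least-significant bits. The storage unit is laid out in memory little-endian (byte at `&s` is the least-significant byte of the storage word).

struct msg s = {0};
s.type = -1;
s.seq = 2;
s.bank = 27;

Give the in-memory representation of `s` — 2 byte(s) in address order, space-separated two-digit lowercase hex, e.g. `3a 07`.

6b 03

type:2 = -1 → 0x3 << 0 → word 0x0003
seq:3 = 2 → 0x2 << 2 → word 0x000b
bank:11 = 27 → 0x1b << 5 → word 0x036b
word = 0x036b → little-endian bytes:
  [0]=0x6b  [1]=0x03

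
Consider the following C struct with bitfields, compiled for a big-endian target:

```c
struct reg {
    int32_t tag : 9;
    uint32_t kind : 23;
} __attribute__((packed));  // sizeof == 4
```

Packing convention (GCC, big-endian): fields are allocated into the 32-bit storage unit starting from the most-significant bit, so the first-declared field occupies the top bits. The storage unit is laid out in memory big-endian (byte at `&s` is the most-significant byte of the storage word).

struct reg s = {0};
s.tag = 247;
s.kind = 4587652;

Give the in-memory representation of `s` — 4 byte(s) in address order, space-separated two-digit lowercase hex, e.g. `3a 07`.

tag:9 = 247 → 0xf7 << 23 → word 0x7b800000
kind:23 = 4587652 → 0x460084 << 0 → word 0x7bc60084
word = 0x7bc60084 → big-endian bytes:
  [0]=0x7b  [1]=0xc6  [2]=0x00  [3]=0x84

7b c6 00 84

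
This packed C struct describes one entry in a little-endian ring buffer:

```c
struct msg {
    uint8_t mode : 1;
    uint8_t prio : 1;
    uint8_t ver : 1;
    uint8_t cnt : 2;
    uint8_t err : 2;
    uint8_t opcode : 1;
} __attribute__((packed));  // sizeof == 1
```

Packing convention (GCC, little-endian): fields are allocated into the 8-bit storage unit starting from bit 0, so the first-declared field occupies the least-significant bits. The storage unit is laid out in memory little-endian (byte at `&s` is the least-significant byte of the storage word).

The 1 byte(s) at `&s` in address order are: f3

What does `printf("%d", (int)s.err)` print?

[0]=0xf3 (little-endian) → word 0xf3
mode [0+:1] = (word>>0) & 0x1 = 1
prio [1+:1] = (word>>1) & 0x1 = 1
ver [2+:1] = (word>>2) & 0x1 = 0
cnt [3+:2] = (word>>3) & 0x3 = 2
err [5+:2] = (word>>5) & 0x3 = 3  ←
opcode [7+:1] = (word>>7) & 0x1 = 1

3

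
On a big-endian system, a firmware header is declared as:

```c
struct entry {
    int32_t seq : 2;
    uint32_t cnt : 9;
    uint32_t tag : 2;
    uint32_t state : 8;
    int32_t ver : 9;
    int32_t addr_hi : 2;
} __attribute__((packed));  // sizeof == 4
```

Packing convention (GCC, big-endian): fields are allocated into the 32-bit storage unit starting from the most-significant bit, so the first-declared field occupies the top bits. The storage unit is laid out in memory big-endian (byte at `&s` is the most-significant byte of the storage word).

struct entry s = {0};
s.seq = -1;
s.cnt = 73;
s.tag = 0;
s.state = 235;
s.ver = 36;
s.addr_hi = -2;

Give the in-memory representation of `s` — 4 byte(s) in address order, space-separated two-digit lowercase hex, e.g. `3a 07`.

seq (2b) val=-1 bits=0x3 at bit 30: 0xc0000000
cnt (9b) val=73 bits=0x49 at bit 21: 0xc9200000
tag (2b) val=0 bits=0x0 at bit 19: 0xc9200000
state (8b) val=235 bits=0xeb at bit 11: 0xc9275800
ver (9b) val=36 bits=0x24 at bit 2: 0xc9275890
addr_hi (2b) val=-2 bits=0x2 at bit 0: 0xc9275892
word = 0xc9275892 → big-endian bytes:
  [0]=0xc9  [1]=0x27  [2]=0x58  [3]=0x92

c9 27 58 92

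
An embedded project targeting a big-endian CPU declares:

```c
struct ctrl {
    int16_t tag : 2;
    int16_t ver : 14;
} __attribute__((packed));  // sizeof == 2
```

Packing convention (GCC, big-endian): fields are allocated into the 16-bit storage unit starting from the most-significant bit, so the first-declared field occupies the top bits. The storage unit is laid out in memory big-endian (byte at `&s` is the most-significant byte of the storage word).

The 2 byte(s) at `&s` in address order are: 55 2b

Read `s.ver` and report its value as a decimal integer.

5419

[0]=0x55 [1]=0x2b (big-endian) → word 0x552b
tag [14+:2] = (word>>14) & 0x3 = 1
ver [0+:14] = (word>>0) & 0x3fff = 5419  ←
ver signed 14b, MSB=0: value = 5419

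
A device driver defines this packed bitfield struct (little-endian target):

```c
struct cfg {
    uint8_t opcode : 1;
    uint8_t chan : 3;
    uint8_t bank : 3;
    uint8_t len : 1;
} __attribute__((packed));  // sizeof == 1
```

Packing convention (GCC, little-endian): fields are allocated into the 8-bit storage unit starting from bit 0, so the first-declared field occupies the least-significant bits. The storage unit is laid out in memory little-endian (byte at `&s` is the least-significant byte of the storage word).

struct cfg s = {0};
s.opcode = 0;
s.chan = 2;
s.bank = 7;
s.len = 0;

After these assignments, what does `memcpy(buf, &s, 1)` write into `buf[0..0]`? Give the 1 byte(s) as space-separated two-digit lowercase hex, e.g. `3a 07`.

opcode:1 = 0 → 0x0 << 0 → word 0x00
chan:3 = 2 → 0x2 << 1 → word 0x04
bank:3 = 7 → 0x7 << 4 → word 0x74
len:1 = 0 → 0x0 << 7 → word 0x74
word = 0x74 → little-endian bytes:
  [0]=0x74

74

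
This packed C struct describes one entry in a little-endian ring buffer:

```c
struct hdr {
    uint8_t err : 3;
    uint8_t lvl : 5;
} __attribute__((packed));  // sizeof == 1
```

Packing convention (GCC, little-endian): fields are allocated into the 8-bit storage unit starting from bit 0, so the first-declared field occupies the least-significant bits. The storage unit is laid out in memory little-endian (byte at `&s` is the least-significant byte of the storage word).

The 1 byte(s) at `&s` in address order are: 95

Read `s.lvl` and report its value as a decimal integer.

[0]=0x95 (little-endian) → word 0x95
err [0+:3] = (word>>0) & 0x7 = 5
lvl [3+:5] = (word>>3) & 0x1f = 18  ←

18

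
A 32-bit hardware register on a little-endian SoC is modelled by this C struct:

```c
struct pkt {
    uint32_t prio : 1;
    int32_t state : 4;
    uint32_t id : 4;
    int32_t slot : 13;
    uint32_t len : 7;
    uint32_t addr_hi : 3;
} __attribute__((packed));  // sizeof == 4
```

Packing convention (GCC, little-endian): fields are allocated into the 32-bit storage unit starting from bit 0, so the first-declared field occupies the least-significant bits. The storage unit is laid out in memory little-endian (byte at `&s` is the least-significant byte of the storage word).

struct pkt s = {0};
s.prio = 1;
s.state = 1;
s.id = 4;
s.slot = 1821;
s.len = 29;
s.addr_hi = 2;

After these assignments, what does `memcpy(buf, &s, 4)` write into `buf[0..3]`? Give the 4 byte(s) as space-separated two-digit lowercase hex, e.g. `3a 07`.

83 3a 4e 47

prio:1 = 1 → 0x1 << 0 → word 0x00000001
state:4 = 1 → 0x1 << 1 → word 0x00000003
id:4 = 4 → 0x4 << 5 → word 0x00000083
slot:13 = 1821 → 0x71d << 9 → word 0x000e3a83
len:7 = 29 → 0x1d << 22 → word 0x074e3a83
addr_hi:3 = 2 → 0x2 << 29 → word 0x474e3a83
word = 0x474e3a83 → little-endian bytes:
  [0]=0x83  [1]=0x3a  [2]=0x4e  [3]=0x47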